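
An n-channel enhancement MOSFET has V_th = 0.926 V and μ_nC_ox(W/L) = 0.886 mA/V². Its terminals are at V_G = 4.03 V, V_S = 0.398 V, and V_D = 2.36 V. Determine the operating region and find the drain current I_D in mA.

V_GS = V_G − V_S = 4.03 − 0.398 = 3.63 V; V_DS = V_D − V_S = 2.36 − 0.398 = 1.96 V.
V_ov = V_GS − V_th = 3.63 − 0.926 = 2.71 V.
Since V_DS = 1.96 V < V_ov = 2.71 V, the device is in the triode region.
I_D = k_n [V_ov · V_DS − ½ V_DS²] = 0.886 × [2.71 × 1.96 − 0.5 × 1.96²] = 3 mA.

Triode; I_D = 3.00 mA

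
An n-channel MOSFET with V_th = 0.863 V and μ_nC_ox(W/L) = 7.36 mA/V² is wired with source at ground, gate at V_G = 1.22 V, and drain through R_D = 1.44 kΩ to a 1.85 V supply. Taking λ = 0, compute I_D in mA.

I_D = 0.469 mA

V_GS = V_G = 1.22 V, so V_ov = 1.22 − 0.863 = 0.357 V.
Assume saturation: I_D = ½ k_n V_ov² = 0.5 × 7.36 × 0.357² = 0.469 mA, giving V_DS = V_DD − I_D R_D = 1.85 − 0.469 × 1.44 = 1.17 V.
V_DS = 1.17 V ≥ V_ov = 0.357 V, confirming saturation.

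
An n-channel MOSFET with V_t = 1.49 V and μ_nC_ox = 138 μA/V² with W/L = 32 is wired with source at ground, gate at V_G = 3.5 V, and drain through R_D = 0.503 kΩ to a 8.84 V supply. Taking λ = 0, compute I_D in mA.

V_GS = V_G = 3.5 V, so V_ov = 3.5 − 1.49 = 2.01 V.
k_n = μ_nC_ox · (W/L) = 4.416 mA/V².
Assume saturation: I_D = ½ k_n V_ov² = 0.5 × 4.416 × 2.01² = 8.92 mA, giving V_DS = V_DD − I_D R_D = 8.84 − 8.92 × 0.503 = 4.35 V.
V_DS = 4.35 V ≥ V_ov = 2.01 V, confirming saturation.

I_D = 8.92 mA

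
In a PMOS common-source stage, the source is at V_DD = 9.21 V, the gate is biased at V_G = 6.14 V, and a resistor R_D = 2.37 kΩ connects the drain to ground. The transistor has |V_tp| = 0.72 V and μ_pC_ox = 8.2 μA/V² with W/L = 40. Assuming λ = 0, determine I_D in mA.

I_D = 0.906 mA

V_SG = V_DD − V_G = 9.21 − 6.14 = 3.07 V, so V_ov = 3.07 − 0.72 = 2.35 V.
k_p = μ_pC_ox · (W/L) = 0.328 mA/V².
Assume saturation: I_D = ½ k_p V_ov² = 0.5 × 0.328 × 2.35² = 0.906 mA, giving V_SD = V_DD − I_D R_D = 9.21 − 0.906 × 2.37 = 7.06 V.
V_SD = 7.06 V ≥ V_ov = 2.35 V, confirming saturation.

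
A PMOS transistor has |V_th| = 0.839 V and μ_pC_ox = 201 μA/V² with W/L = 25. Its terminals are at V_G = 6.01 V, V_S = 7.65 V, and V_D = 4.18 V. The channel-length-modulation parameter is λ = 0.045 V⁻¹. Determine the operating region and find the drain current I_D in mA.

Saturation; I_D = 1.86 mA

V_SG = V_S − V_G = 7.65 − 6.01 = 1.64 V; V_SD = V_S − V_D = 7.65 − 4.18 = 3.47 V.
k_p = μ_pC_ox · (W/L) = 5.025 mA/V².
V_ov = V_SG − |V_th| = 1.64 − 0.839 = 0.801 V.
Since V_SD = 3.47 V ≥ V_ov = 0.801 V, the device is in saturation.
I_D = ½ k_p V_ov² (1 + λ V_SD) = 0.5 × 5.025 × 0.801² × (1 + 0.045 × 3.47) = 1.86 mA.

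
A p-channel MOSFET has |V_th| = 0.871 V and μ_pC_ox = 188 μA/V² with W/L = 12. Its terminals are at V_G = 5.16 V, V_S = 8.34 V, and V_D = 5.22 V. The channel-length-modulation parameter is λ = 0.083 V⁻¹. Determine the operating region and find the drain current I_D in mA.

Saturation; I_D = 7.57 mA

V_SG = V_S − V_G = 8.34 − 5.16 = 3.18 V; V_SD = V_S − V_D = 8.34 − 5.22 = 3.12 V.
k_p = μ_pC_ox · (W/L) = 2.256 mA/V².
V_ov = V_SG − |V_th| = 3.18 − 0.871 = 2.31 V.
Since V_SD = 3.12 V ≥ V_ov = 2.31 V, the device is in saturation.
I_D = ½ k_p V_ov² (1 + λ V_SD) = 0.5 × 2.256 × 2.31² × (1 + 0.083 × 3.12) = 7.57 mA.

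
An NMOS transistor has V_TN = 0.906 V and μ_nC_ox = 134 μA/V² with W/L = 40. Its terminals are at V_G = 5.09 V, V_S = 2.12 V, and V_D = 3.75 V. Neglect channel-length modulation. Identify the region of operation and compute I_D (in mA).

V_GS = V_G − V_S = 5.09 − 2.12 = 2.97 V; V_DS = V_D − V_S = 3.75 − 2.12 = 1.63 V.
k_n = μ_nC_ox · (W/L) = 5.36 mA/V².
V_ov = V_GS − V_TN = 2.97 − 0.906 = 2.06 V.
Since V_DS = 1.63 V < V_ov = 2.06 V, the device is in the triode region.
I_D = k_n [V_ov · V_DS − ½ V_DS²] = 5.36 × [2.06 × 1.63 − 0.5 × 1.63²] = 10.9 mA.

Triode; I_D = 10.9 mA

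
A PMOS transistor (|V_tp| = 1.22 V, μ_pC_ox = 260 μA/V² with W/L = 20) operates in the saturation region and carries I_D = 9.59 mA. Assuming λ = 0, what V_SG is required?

k_p = μ_pC_ox · (W/L) = 5.2 mA/V².
In saturation I_D = ½ k_p (V_SG − |V_tp|)², so V_SG − |V_tp| = √(2 I_D / k_p) = √(2 × 9.59 / 5.2) = 1.92 V.
V_SG = 1.22 + 1.92 = 3.14 V.

V_SG = 3.14 V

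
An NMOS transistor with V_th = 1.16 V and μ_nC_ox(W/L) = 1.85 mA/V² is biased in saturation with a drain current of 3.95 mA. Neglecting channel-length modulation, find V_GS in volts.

V_GS = 3.23 V

In saturation I_D = ½ k_n (V_GS − V_th)², so V_GS − V_th = √(2 I_D / k_n) = √(2 × 3.95 / 1.85) = 2.07 V.
V_GS = 1.16 + 2.07 = 3.23 V.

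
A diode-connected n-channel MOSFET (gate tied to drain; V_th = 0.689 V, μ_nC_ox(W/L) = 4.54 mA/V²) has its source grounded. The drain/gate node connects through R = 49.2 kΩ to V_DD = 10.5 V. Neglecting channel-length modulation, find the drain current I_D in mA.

With gate tied to drain, V_GS = V_DS ≥ V_GS − V_th, so the device is in saturation.
KCL at the drain: ½ k_n (V_GS − V_th)² = (V_DD − V_GS)/R.
Let x = V_GS − 0.689. Then 112 x² + x − 9.811 = 0, giving x = 0.292 V (positive root), so V_GS = 0.981 V.
I_D = (V_DD − V_GS)/R = (10.5 − 0.981) / 49.2 = 0.193 mA.

I_D = 0.193 mA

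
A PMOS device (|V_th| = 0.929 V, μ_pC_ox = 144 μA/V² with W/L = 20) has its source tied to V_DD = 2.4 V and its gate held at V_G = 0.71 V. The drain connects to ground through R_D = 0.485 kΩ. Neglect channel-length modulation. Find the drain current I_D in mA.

V_SG = V_DD − V_G = 2.4 − 0.71 = 1.69 V, so V_ov = 1.69 − 0.929 = 0.761 V.
k_p = μ_pC_ox · (W/L) = 2.88 mA/V².
Assume saturation: I_D = ½ k_p V_ov² = 0.5 × 2.88 × 0.761² = 0.834 mA, giving V_SD = V_DD − I_D R_D = 2.4 − 0.834 × 0.485 = 2 V.
V_SD = 2 V ≥ V_ov = 0.761 V, confirming saturation.

I_D = 0.834 mA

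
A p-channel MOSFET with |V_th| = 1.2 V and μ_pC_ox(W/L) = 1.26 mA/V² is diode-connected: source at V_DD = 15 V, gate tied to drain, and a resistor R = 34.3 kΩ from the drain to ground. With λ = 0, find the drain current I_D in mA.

I_D = 0.380 mA

With gate tied to drain, V_SG = V_SD ≥ V_SG − |V_th|, so the device is in saturation.
KCL at the drain: ½ k_p (V_SG − |V_th|)² = (V_DD − V_SG)/R.
Let x = V_SG − 1.2. Then 21.6 x² + x − 13.8 = 0, giving x = 0.776 V (positive root), so V_SG = 1.98 V.
I_D = (V_DD − V_SG)/R = (15 − 1.98) / 34.3 = 0.38 mA.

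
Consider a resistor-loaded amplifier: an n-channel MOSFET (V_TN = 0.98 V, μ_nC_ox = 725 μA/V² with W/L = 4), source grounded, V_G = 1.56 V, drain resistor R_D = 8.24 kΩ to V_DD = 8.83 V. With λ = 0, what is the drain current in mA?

I_D = 0.488 mA

V_GS = V_G = 1.56 V, so V_ov = 1.56 − 0.98 = 0.58 V.
k_n = μ_nC_ox · (W/L) = 2.9 mA/V².
Assume saturation: I_D = ½ k_n V_ov² = 0.5 × 2.9 × 0.58² = 0.488 mA, giving V_DS = V_DD − I_D R_D = 8.83 − 0.488 × 8.24 = 4.81 V.
V_DS = 4.81 V ≥ V_ov = 0.58 V, confirming saturation.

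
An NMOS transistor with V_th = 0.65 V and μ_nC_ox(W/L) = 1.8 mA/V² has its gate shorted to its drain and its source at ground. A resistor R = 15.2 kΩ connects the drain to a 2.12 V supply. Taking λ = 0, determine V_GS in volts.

With gate tied to drain, V_GS = V_DS ≥ V_GS − V_th, so the device is in saturation.
KCL at the drain: ½ k_n (V_GS − V_th)² = (V_DD − V_GS)/R.
Let x = V_GS − 0.65. Then 13.7 x² + x − 1.47 = 0, giving x = 0.293 V (positive root), so V_GS = 0.943 V.
I_D = (V_DD − V_GS)/R = (2.12 − 0.943) / 15.2 = 0.0774 mA.

V_GS = 0.943 V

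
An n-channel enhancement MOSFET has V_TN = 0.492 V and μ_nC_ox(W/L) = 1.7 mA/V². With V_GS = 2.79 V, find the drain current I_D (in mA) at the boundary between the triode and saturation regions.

At the boundary V_DS = V_ov = V_GS − V_TN = 2.79 − 0.492 = 2.3 V.
I_D = ½ k_n V_ov² = 0.5 × 1.7 × 2.3² = 4.49 mA.

I_D = 4.49 mA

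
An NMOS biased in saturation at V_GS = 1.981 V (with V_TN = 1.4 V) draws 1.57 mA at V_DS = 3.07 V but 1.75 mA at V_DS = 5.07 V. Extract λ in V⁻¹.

λ = 0.0696 V⁻¹

With V_GS fixed, I_D ∝ (1 + λ V_DS) in saturation, so I_D2/I_D1 = (1 + λ V_DS2)/(1 + λ V_DS1).
1.75/1.57 = 1.115 = (1 + 5.07 λ)/(1 + 3.07 λ).
Solving: λ (I_D1 V_DS2 − I_D2 V_DS1) = I_D2 − I_D1, so λ = (1.75 − 1.57) / (1.57 × 5.07 − 1.75 × 3.07) = 0.18 / 2.59 = 0.0696 V⁻¹.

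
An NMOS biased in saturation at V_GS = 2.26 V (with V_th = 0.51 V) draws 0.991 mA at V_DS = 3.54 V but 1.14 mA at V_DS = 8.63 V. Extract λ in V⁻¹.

λ = 0.0330 V⁻¹

With V_GS fixed, I_D ∝ (1 + λ V_DS) in saturation, so I_D2/I_D1 = (1 + λ V_DS2)/(1 + λ V_DS1).
1.14/0.991 = 1.15 = (1 + 8.63 λ)/(1 + 3.54 λ).
Solving: λ (I_D1 V_DS2 − I_D2 V_DS1) = I_D2 − I_D1, so λ = (1.14 − 0.991) / (0.991 × 8.63 − 1.14 × 3.54) = 0.149 / 4.52 = 0.033 V⁻¹.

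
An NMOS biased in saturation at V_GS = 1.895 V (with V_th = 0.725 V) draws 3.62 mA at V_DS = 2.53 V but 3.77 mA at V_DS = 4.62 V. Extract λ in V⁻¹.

With V_GS fixed, I_D ∝ (1 + λ V_DS) in saturation, so I_D2/I_D1 = (1 + λ V_DS2)/(1 + λ V_DS1).
3.77/3.62 = 1.041 = (1 + 4.62 λ)/(1 + 2.53 λ).
Solving: λ (I_D1 V_DS2 − I_D2 V_DS1) = I_D2 − I_D1, so λ = (3.77 − 3.62) / (3.62 × 4.62 − 3.77 × 2.53) = 0.15 / 7.19 = 0.0209 V⁻¹.

λ = 0.0209 V⁻¹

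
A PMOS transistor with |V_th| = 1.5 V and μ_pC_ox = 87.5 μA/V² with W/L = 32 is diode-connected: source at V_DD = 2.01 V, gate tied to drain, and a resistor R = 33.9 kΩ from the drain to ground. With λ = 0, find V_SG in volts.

V_SG = 1.59 V

With gate tied to drain, V_SG = V_SD ≥ V_SG − |V_th|, so the device is in saturation.
k_p = μ_pC_ox · (W/L) = 2.8 mA/V².
KCL at the drain: ½ k_p (V_SG − |V_th|)² = (V_DD − V_SG)/R.
Let x = V_SG − 1.5. Then 47.5 x² + x − 0.51 = 0, giving x = 0.0937 V (positive root), so V_SG = 1.59 V.
I_D = (V_DD − V_SG)/R = (2.01 − 1.59) / 33.9 = 0.0123 mA.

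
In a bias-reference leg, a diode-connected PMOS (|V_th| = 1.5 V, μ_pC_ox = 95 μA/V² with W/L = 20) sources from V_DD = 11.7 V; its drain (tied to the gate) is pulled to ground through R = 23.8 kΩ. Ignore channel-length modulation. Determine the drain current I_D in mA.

I_D = 0.401 mA

With gate tied to drain, V_SG = V_SD ≥ V_SG − |V_th|, so the device is in saturation.
k_p = μ_pC_ox · (W/L) = 1.9 mA/V².
KCL at the drain: ½ k_p (V_SG − |V_th|)² = (V_DD − V_SG)/R.
Let x = V_SG − 1.5. Then 22.6 x² + x − 10.2 = 0, giving x = 0.65 V (positive root), so V_SG = 2.15 V.
I_D = (V_DD − V_SG)/R = (11.7 − 2.15) / 23.8 = 0.401 mA.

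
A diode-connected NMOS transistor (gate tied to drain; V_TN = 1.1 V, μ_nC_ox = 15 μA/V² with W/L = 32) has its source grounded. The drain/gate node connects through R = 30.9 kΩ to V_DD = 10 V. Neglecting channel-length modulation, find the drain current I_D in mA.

With gate tied to drain, V_GS = V_DS ≥ V_GS − V_TN, so the device is in saturation.
k_n = μ_nC_ox · (W/L) = 0.48 mA/V².
KCL at the drain: ½ k_n (V_GS − V_TN)² = (V_DD − V_GS)/R.
Let x = V_GS − 1.1. Then 7.42 x² + x − 8.9 = 0, giving x = 1.03 V (positive root), so V_GS = 2.13 V.
I_D = (V_DD − V_GS)/R = (10 − 2.13) / 30.9 = 0.255 mA.

I_D = 0.255 mA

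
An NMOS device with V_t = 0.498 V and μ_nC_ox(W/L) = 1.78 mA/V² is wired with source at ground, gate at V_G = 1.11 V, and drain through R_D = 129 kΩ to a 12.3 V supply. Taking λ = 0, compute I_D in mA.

I_D = 0.0946 mA

V_GS = V_G = 1.11 V, so V_ov = 1.11 − 0.498 = 0.612 V.
Assume saturation: I_D = ½ k_n V_ov² = 0.5 × 1.78 × 0.612² = 0.333 mA, giving V_DS = V_DD − I_D R_D = 12.3 − 0.333 × 129 = -30.7 V.
But -30.7 V < V_ov = 0.612 V, so the device is actually in triode.
In triode I_D = k_n[V_ov V_DS − ½ V_DS²] and I_D = (V_DD − V_DS)/R_D. Equating: 115 V_DS² − 141.5 V_DS + 12.3 = 0, giving V_DS = 0.0941 V (the root below V_ov).
I_D = (12.3 − 0.0941) / 129 = 0.0946 mA.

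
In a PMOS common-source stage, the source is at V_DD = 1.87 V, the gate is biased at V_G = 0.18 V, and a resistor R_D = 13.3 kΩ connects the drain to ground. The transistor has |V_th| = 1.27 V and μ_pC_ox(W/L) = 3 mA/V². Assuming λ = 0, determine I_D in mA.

V_SG = V_DD − V_G = 1.87 − 0.18 = 1.69 V, so V_ov = 1.69 − 1.27 = 0.42 V.
Assume saturation: I_D = ½ k_p V_ov² = 0.5 × 3 × 0.42² = 0.265 mA, giving V_SD = V_DD − I_D R_D = 1.87 − 0.265 × 13.3 = -1.65 V.
But -1.65 V < V_ov = 0.42 V, so the device is actually in triode.
In triode I_D = k_p[V_ov V_SD − ½ V_SD²] and I_D = (V_DD − V_SD)/R_D. Equating: 20 V_SD² − 17.76 V_SD + 1.87 = 0, giving V_SD = 0.122 V (the root below V_ov).
I_D = (1.87 − 0.122) / 13.3 = 0.131 mA.

I_D = 0.131 mA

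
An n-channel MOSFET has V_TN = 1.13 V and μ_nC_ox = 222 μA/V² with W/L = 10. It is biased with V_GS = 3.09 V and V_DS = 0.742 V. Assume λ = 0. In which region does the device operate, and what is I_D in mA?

k_n = μ_nC_ox · (W/L) = 2.22 mA/V².
V_ov = V_GS − V_TN = 3.09 − 1.13 = 1.96 V.
Since V_DS = 0.742 V < V_ov = 1.96 V, the device is in the triode region.
I_D = k_n [V_ov · V_DS − ½ V_DS²] = 2.22 × [1.96 × 0.742 − 0.5 × 0.742²] = 2.62 mA.

Triode; I_D = 2.62 mA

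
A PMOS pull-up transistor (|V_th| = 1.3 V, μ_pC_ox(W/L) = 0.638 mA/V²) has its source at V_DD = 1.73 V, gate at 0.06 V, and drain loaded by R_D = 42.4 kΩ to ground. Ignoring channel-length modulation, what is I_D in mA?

V_SG = V_DD − V_G = 1.73 − 0.06 = 1.67 V, so V_ov = 1.67 − 1.3 = 0.37 V.
Assume saturation: I_D = ½ k_p V_ov² = 0.5 × 0.638 × 0.37² = 0.0437 mA, giving V_SD = V_DD − I_D R_D = 1.73 − 0.0437 × 42.4 = -0.122 V.
But -0.122 V < V_ov = 0.37 V, so the device is actually in triode.
In triode I_D = k_p[V_ov V_SD − ½ V_SD²] and I_D = (V_DD − V_SD)/R_D. Equating: 13.5 V_SD² − 11.01 V_SD + 1.73 = 0, giving V_SD = 0.213 V (the root below V_ov).
I_D = (1.73 − 0.213) / 42.4 = 0.0358 mA.

I_D = 0.0358 mA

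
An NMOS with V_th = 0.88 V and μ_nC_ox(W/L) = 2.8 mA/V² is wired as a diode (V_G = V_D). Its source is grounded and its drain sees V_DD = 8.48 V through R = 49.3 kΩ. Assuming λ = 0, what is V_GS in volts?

V_GS = 1.20 V

With gate tied to drain, V_GS = V_DS ≥ V_GS − V_th, so the device is in saturation.
KCL at the drain: ½ k_n (V_GS − V_th)² = (V_DD − V_GS)/R.
Let x = V_GS − 0.88. Then 69 x² + x − 7.6 = 0, giving x = 0.325 V (positive root), so V_GS = 1.2 V.
I_D = (V_DD − V_GS)/R = (8.48 − 1.2) / 49.3 = 0.148 mA.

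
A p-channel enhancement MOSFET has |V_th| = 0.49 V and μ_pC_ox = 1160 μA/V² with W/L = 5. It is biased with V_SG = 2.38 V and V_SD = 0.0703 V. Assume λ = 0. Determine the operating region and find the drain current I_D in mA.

Triode; I_D = 0.756 mA

k_p = μ_pC_ox · (W/L) = 5.8 mA/V².
V_ov = V_SG − |V_th| = 2.38 − 0.49 = 1.89 V.
Since V_SD = 0.0703 V < V_ov = 1.89 V, the device is in the triode region.
I_D = k_p [V_ov · V_SD − ½ V_SD²] = 5.8 × [1.89 × 0.0703 − 0.5 × 0.0703²] = 0.756 mA.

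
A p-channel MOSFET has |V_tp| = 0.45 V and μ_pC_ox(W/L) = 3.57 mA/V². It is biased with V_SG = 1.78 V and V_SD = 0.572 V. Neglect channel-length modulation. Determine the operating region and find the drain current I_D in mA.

V_ov = V_SG − |V_tp| = 1.78 − 0.45 = 1.33 V.
Since V_SD = 0.572 V < V_ov = 1.33 V, the device is in the triode region.
I_D = k_p [V_ov · V_SD − ½ V_SD²] = 3.57 × [1.33 × 0.572 − 0.5 × 0.572²] = 2.13 mA.

Triode; I_D = 2.13 mA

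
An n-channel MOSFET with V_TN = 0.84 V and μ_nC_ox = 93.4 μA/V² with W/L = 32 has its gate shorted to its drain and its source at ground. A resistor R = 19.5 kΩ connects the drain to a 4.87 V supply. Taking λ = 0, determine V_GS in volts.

With gate tied to drain, V_GS = V_DS ≥ V_GS − V_TN, so the device is in saturation.
k_n = μ_nC_ox · (W/L) = 2.989 mA/V².
KCL at the drain: ½ k_n (V_GS − V_TN)² = (V_DD − V_GS)/R.
Let x = V_GS − 0.84. Then 29.1 x² + x − 4.03 = 0, giving x = 0.355 V (positive root), so V_GS = 1.2 V.
I_D = (V_DD − V_GS)/R = (4.87 − 1.2) / 19.5 = 0.188 mA.

V_GS = 1.20 V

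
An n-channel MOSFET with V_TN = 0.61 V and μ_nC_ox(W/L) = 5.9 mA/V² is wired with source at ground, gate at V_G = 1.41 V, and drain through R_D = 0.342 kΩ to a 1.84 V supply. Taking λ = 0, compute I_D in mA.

V_GS = V_G = 1.41 V, so V_ov = 1.41 − 0.61 = 0.8 V.
Assume saturation: I_D = ½ k_n V_ov² = 0.5 × 5.9 × 0.8² = 1.89 mA, giving V_DS = V_DD − I_D R_D = 1.84 − 1.89 × 0.342 = 1.19 V.
V_DS = 1.19 V ≥ V_ov = 0.8 V, confirming saturation.

I_D = 1.89 mA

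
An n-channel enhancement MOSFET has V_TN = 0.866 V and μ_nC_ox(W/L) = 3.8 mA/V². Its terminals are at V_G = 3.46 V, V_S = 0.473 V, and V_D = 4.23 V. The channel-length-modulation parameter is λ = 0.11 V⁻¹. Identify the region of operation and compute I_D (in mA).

Saturation; I_D = 12.1 mA

V_GS = V_G − V_S = 3.46 − 0.473 = 2.99 V; V_DS = V_D − V_S = 4.23 − 0.473 = 3.76 V.
V_ov = V_GS − V_TN = 2.99 − 0.866 = 2.12 V.
Since V_DS = 3.76 V ≥ V_ov = 2.12 V, the device is in saturation.
I_D = ½ k_n V_ov² (1 + λ V_DS) = 0.5 × 3.8 × 2.12² × (1 + 0.11 × 3.76) = 12.1 mA.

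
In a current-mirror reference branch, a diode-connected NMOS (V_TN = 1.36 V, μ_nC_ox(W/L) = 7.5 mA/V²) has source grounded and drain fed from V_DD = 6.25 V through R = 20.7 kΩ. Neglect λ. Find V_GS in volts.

V_GS = 1.60 V

With gate tied to drain, V_GS = V_DS ≥ V_GS − V_TN, so the device is in saturation.
KCL at the drain: ½ k_n (V_GS − V_TN)² = (V_DD − V_GS)/R.
Let x = V_GS − 1.36. Then 77.6 x² + x − 4.89 = 0, giving x = 0.245 V (positive root), so V_GS = 1.6 V.
I_D = (V_DD − V_GS)/R = (6.25 − 1.6) / 20.7 = 0.224 mA.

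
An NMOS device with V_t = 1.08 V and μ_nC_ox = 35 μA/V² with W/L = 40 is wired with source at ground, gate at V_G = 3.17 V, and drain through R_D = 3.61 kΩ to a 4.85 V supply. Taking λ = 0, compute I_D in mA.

V_GS = V_G = 3.17 V, so V_ov = 3.17 − 1.08 = 2.09 V.
k_n = μ_nC_ox · (W/L) = 1.4 mA/V².
Assume saturation: I_D = ½ k_n V_ov² = 0.5 × 1.4 × 2.09² = 3.06 mA, giving V_DS = V_DD − I_D R_D = 4.85 − 3.06 × 3.61 = -6.19 V.
But -6.19 V < V_ov = 2.09 V, so the device is actually in triode.
In triode I_D = k_n[V_ov V_DS − ½ V_DS²] and I_D = (V_DD − V_DS)/R_D. Equating: 2.53 V_DS² − 11.56 V_DS + 4.85 = 0, giving V_DS = 0.467 V (the root below V_ov).
I_D = (4.85 − 0.467) / 3.61 = 1.21 mA.

I_D = 1.21 mA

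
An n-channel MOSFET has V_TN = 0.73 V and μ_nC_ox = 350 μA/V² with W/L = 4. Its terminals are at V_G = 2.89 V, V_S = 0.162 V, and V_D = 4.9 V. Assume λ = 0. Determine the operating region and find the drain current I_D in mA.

Saturation; I_D = 2.79 mA

V_GS = V_G − V_S = 2.89 − 0.162 = 2.73 V; V_DS = V_D − V_S = 4.9 − 0.162 = 4.74 V.
k_n = μ_nC_ox · (W/L) = 1.4 mA/V².
V_ov = V_GS − V_TN = 2.73 − 0.73 = 2 V.
Since V_DS = 4.74 V ≥ V_ov = 2 V, the device is in saturation.
I_D = ½ k_n V_ov² = 0.5 × 1.4 × 2² = 2.79 mA.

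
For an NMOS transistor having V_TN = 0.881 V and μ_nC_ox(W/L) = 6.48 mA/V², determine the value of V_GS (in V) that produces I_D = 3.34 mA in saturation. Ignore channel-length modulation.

In saturation I_D = ½ k_n (V_GS − V_TN)², so V_GS − V_TN = √(2 I_D / k_n) = √(2 × 3.34 / 6.48) = 1.02 V.
V_GS = 0.881 + 1.02 = 1.9 V.

V_GS = 1.90 V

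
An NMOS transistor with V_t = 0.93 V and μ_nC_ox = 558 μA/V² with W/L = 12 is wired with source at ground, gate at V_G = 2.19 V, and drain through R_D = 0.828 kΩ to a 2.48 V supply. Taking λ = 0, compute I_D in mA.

V_GS = V_G = 2.19 V, so V_ov = 2.19 − 0.93 = 1.26 V.
k_n = μ_nC_ox · (W/L) = 6.696 mA/V².
Assume saturation: I_D = ½ k_n V_ov² = 0.5 × 6.696 × 1.26² = 5.32 mA, giving V_DS = V_DD − I_D R_D = 2.48 − 5.32 × 0.828 = -1.92 V.
But -1.92 V < V_ov = 1.26 V, so the device is actually in triode.
In triode I_D = k_n[V_ov V_DS − ½ V_DS²] and I_D = (V_DD − V_DS)/R_D. Equating: 2.77 V_DS² − 7.986 V_DS + 2.48 = 0, giving V_DS = 0.354 V (the root below V_ov).
I_D = (2.48 − 0.354) / 0.828 = 2.57 mA.

I_D = 2.57 mA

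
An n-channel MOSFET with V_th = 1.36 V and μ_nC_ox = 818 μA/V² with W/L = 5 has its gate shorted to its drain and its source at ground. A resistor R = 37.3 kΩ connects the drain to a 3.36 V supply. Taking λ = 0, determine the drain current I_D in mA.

With gate tied to drain, V_GS = V_DS ≥ V_GS − V_th, so the device is in saturation.
k_n = μ_nC_ox · (W/L) = 4.09 mA/V².
KCL at the drain: ½ k_n (V_GS − V_th)² = (V_DD − V_GS)/R.
Let x = V_GS − 1.36. Then 76.3 x² + x − 2 = 0, giving x = 0.156 V (positive root), so V_GS = 1.52 V.
I_D = (V_DD − V_GS)/R = (3.36 − 1.52) / 37.3 = 0.0495 mA.

I_D = 0.0495 mA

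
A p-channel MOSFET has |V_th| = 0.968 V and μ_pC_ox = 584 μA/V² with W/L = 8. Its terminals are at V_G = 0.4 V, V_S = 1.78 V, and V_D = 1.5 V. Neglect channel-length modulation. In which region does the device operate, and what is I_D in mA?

Triode; I_D = 0.356 mA

V_SG = V_S − V_G = 1.78 − 0.4 = 1.38 V; V_SD = V_S − V_D = 1.78 − 1.5 = 0.28 V.
k_p = μ_pC_ox · (W/L) = 4.672 mA/V².
V_ov = V_SG − |V_th| = 1.38 − 0.968 = 0.412 V.
Since V_SD = 0.28 V < V_ov = 0.412 V, the device is in the triode region.
I_D = k_p [V_ov · V_SD − ½ V_SD²] = 4.672 × [0.412 × 0.28 − 0.5 × 0.28²] = 0.356 mA.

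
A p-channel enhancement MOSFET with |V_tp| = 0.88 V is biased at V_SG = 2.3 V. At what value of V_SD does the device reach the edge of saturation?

The boundary between triode and saturation is V_SD = V_SG − |V_tp| = V_ov.
V_ov = 2.3 − 0.88 = 1.42 V.

V_SD,sat = 1.42 V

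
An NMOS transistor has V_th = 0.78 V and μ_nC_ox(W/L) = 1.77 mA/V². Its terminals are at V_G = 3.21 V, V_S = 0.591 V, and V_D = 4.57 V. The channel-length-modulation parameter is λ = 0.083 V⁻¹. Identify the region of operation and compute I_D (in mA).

Saturation; I_D = 3.98 mA

V_GS = V_G − V_S = 3.21 − 0.591 = 2.62 V; V_DS = V_D − V_S = 4.57 − 0.591 = 3.98 V.
V_ov = V_GS − V_th = 2.62 − 0.78 = 1.84 V.
Since V_DS = 3.98 V ≥ V_ov = 1.84 V, the device is in saturation.
I_D = ½ k_n V_ov² (1 + λ V_DS) = 0.5 × 1.77 × 1.84² × (1 + 0.083 × 3.98) = 3.98 mA.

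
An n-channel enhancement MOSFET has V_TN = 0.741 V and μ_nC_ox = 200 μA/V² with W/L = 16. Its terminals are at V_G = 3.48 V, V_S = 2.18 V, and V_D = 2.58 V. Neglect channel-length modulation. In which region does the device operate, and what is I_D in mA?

V_GS = V_G − V_S = 3.48 − 2.18 = 1.3 V; V_DS = V_D − V_S = 2.58 − 2.18 = 0.4 V.
k_n = μ_nC_ox · (W/L) = 3.2 mA/V².
V_ov = V_GS − V_TN = 1.3 − 0.741 = 0.559 V.
Since V_DS = 0.4 V < V_ov = 0.559 V, the device is in the triode region.
I_D = k_n [V_ov · V_DS − ½ V_DS²] = 3.2 × [0.559 × 0.4 − 0.5 × 0.4²] = 0.46 mA.

Triode; I_D = 0.460 mA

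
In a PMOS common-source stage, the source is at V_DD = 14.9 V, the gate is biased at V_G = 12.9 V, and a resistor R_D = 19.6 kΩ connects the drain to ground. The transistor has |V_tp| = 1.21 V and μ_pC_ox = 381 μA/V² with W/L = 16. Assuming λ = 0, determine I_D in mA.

I_D = 0.751 mA

V_SG = V_DD − V_G = 14.9 − 12.9 = 2 V, so V_ov = 2 − 1.21 = 0.79 V.
k_p = μ_pC_ox · (W/L) = 6.096 mA/V².
Assume saturation: I_D = ½ k_p V_ov² = 0.5 × 6.096 × 0.79² = 1.9 mA, giving V_SD = V_DD − I_D R_D = 14.9 − 1.9 × 19.6 = -22.4 V.
But -22.4 V < V_ov = 0.79 V, so the device is actually in triode.
In triode I_D = k_p[V_ov V_SD − ½ V_SD²] and I_D = (V_DD − V_SD)/R_D. Equating: 59.7 V_SD² − 95.39 V_SD + 14.9 = 0, giving V_SD = 0.175 V (the root below V_ov).
I_D = (14.9 − 0.175) / 19.6 = 0.751 mA.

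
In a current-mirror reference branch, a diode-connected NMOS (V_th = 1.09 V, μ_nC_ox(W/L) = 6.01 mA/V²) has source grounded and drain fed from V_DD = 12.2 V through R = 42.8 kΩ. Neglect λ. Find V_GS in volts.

With gate tied to drain, V_GS = V_DS ≥ V_GS − V_th, so the device is in saturation.
KCL at the drain: ½ k_n (V_GS − V_th)² = (V_DD − V_GS)/R.
Let x = V_GS − 1.09. Then 129 x² + x − 11.11 = 0, giving x = 0.29 V (positive root), so V_GS = 1.38 V.
I_D = (V_DD − V_GS)/R = (12.2 − 1.38) / 42.8 = 0.253 mA.

V_GS = 1.38 V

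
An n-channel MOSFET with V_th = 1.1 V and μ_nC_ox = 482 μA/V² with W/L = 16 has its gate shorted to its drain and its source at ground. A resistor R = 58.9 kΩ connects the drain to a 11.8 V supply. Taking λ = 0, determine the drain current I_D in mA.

I_D = 0.178 mA

With gate tied to drain, V_GS = V_DS ≥ V_GS − V_th, so the device is in saturation.
k_n = μ_nC_ox · (W/L) = 7.712 mA/V².
KCL at the drain: ½ k_n (V_GS − V_th)² = (V_DD − V_GS)/R.
Let x = V_GS − 1.1. Then 227 x² + x − 10.7 = 0, giving x = 0.215 V (positive root), so V_GS = 1.31 V.
I_D = (V_DD − V_GS)/R = (11.8 − 1.31) / 58.9 = 0.178 mA.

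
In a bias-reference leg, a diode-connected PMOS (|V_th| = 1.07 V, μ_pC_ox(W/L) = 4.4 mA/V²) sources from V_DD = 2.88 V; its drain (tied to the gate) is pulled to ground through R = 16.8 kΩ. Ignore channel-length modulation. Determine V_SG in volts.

With gate tied to drain, V_SG = V_SD ≥ V_SG − |V_th|, so the device is in saturation.
KCL at the drain: ½ k_p (V_SG − |V_th|)² = (V_DD − V_SG)/R.
Let x = V_SG − 1.07. Then 37 x² + x − 1.81 = 0, giving x = 0.208 V (positive root), so V_SG = 1.28 V.
I_D = (V_DD − V_SG)/R = (2.88 − 1.28) / 16.8 = 0.0953 mA.

V_SG = 1.28 V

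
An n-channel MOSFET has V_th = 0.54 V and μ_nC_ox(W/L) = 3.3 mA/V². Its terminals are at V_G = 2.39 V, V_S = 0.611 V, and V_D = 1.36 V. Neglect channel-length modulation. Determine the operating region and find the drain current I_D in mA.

Triode; I_D = 2.14 mA

V_GS = V_G − V_S = 2.39 − 0.611 = 1.78 V; V_DS = V_D − V_S = 1.36 − 0.611 = 0.749 V.
V_ov = V_GS − V_th = 1.78 − 0.54 = 1.24 V.
Since V_DS = 0.749 V < V_ov = 1.24 V, the device is in the triode region.
I_D = k_n [V_ov · V_DS − ½ V_DS²] = 3.3 × [1.24 × 0.749 − 0.5 × 0.749²] = 2.14 mA.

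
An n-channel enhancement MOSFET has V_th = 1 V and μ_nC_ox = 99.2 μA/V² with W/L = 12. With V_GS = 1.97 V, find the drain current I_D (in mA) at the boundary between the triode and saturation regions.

I_D = 0.560 mA

At the boundary V_DS = V_ov = V_GS − V_th = 1.97 − 1 = 0.97 V.
k_n = μ_nC_ox · (W/L) = 1.19 mA/V².
I_D = ½ k_n V_ov² = 0.5 × 1.19 × 0.97² = 0.56 mA.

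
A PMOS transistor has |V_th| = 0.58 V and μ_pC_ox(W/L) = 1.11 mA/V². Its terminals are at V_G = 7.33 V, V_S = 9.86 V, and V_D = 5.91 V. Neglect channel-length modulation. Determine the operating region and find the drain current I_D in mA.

V_SG = V_S − V_G = 9.86 − 7.33 = 2.53 V; V_SD = V_S − V_D = 9.86 − 5.91 = 3.95 V.
V_ov = V_SG − |V_th| = 2.53 − 0.58 = 1.95 V.
Since V_SD = 3.95 V ≥ V_ov = 1.95 V, the device is in saturation.
I_D = ½ k_p V_ov² = 0.5 × 1.11 × 1.95² = 2.11 mA.

Saturation; I_D = 2.11 mA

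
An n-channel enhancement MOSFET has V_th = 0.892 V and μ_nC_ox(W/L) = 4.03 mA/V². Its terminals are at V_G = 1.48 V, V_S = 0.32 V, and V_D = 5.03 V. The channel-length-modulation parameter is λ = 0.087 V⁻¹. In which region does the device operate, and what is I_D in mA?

Saturation; I_D = 0.204 mA

V_GS = V_G − V_S = 1.48 − 0.32 = 1.16 V; V_DS = V_D − V_S = 5.03 − 0.32 = 4.71 V.
V_ov = V_GS − V_th = 1.16 − 0.892 = 0.268 V.
Since V_DS = 4.71 V ≥ V_ov = 0.268 V, the device is in saturation.
I_D = ½ k_n V_ov² (1 + λ V_DS) = 0.5 × 4.03 × 0.268² × (1 + 0.087 × 4.71) = 0.204 mA.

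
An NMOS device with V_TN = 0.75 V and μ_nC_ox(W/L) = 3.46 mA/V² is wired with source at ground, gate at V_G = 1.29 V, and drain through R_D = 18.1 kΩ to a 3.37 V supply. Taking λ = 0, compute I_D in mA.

V_GS = V_G = 1.29 V, so V_ov = 1.29 − 0.75 = 0.54 V.
Assume saturation: I_D = ½ k_n V_ov² = 0.5 × 3.46 × 0.54² = 0.504 mA, giving V_DS = V_DD − I_D R_D = 3.37 − 0.504 × 18.1 = -5.76 V.
But -5.76 V < V_ov = 0.54 V, so the device is actually in triode.
In triode I_D = k_n[V_ov V_DS − ½ V_DS²] and I_D = (V_DD − V_DS)/R_D. Equating: 31.3 V_DS² − 34.82 V_DS + 3.37 = 0, giving V_DS = 0.107 V (the root below V_ov).
I_D = (3.37 − 0.107) / 18.1 = 0.18 mA.

I_D = 0.180 mA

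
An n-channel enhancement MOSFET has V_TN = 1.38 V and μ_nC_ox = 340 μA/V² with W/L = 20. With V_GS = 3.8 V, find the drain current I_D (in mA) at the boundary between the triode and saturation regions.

At the boundary V_DS = V_ov = V_GS − V_TN = 3.8 − 1.38 = 2.42 V.
k_n = μ_nC_ox · (W/L) = 6.8 mA/V².
I_D = ½ k_n V_ov² = 0.5 × 6.8 × 2.42² = 19.9 mA.

I_D = 19.9 mA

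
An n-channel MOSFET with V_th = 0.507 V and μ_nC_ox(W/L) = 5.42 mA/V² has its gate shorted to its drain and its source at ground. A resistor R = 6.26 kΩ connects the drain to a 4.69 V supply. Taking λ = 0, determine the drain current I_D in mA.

With gate tied to drain, V_GS = V_DS ≥ V_GS − V_th, so the device is in saturation.
KCL at the drain: ½ k_n (V_GS − V_th)² = (V_DD − V_GS)/R.
Let x = V_GS − 0.507. Then 17 x² + x − 4.183 = 0, giving x = 0.468 V (positive root), so V_GS = 0.975 V.
I_D = (V_DD − V_GS)/R = (4.69 − 0.975) / 6.26 = 0.593 mA.

I_D = 0.593 mA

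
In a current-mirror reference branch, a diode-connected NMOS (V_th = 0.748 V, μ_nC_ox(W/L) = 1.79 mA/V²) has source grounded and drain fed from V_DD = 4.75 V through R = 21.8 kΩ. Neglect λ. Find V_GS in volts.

V_GS = 1.18 V

With gate tied to drain, V_GS = V_DS ≥ V_GS − V_th, so the device is in saturation.
KCL at the drain: ½ k_n (V_GS − V_th)² = (V_DD − V_GS)/R.
Let x = V_GS − 0.748. Then 19.5 x² + x − 4.002 = 0, giving x = 0.428 V (positive root), so V_GS = 1.18 V.
I_D = (V_DD − V_GS)/R = (4.75 − 1.18) / 21.8 = 0.164 mA.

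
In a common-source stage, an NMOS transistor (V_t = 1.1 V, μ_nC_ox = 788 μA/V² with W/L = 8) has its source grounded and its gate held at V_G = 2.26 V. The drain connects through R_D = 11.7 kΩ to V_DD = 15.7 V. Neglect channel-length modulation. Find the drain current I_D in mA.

V_GS = V_G = 2.26 V, so V_ov = 2.26 − 1.1 = 1.16 V.
k_n = μ_nC_ox · (W/L) = 6.304 mA/V².
Assume saturation: I_D = ½ k_n V_ov² = 0.5 × 6.304 × 1.16² = 4.24 mA, giving V_DS = V_DD − I_D R_D = 15.7 − 4.24 × 11.7 = -33.9 V.
But -33.9 V < V_ov = 1.16 V, so the device is actually in triode.
In triode I_D = k_n[V_ov V_DS − ½ V_DS²] and I_D = (V_DD − V_DS)/R_D. Equating: 36.9 V_DS² − 86.56 V_DS + 15.7 = 0, giving V_DS = 0.198 V (the root below V_ov).
I_D = (15.7 − 0.198) / 11.7 = 1.32 mA.

I_D = 1.32 mA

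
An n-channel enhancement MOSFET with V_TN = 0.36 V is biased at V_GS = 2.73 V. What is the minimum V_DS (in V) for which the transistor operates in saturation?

V_DS,sat = 2.37 V

The boundary between triode and saturation is V_DS = V_GS − V_TN = V_ov.
V_ov = 2.73 − 0.36 = 2.37 V.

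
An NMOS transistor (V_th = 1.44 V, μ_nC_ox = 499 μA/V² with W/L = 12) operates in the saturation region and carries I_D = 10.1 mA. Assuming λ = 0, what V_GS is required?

k_n = μ_nC_ox · (W/L) = 5.988 mA/V².
In saturation I_D = ½ k_n (V_GS − V_th)², so V_GS − V_th = √(2 I_D / k_n) = √(2 × 10.1 / 5.988) = 1.84 V.
V_GS = 1.44 + 1.84 = 3.28 V.

V_GS = 3.28 V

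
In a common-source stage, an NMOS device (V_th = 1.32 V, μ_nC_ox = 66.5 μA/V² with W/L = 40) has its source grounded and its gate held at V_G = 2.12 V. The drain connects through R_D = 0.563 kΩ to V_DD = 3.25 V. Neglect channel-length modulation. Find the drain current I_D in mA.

I_D = 0.851 mA

V_GS = V_G = 2.12 V, so V_ov = 2.12 − 1.32 = 0.8 V.
k_n = μ_nC_ox · (W/L) = 2.66 mA/V².
Assume saturation: I_D = ½ k_n V_ov² = 0.5 × 2.66 × 0.8² = 0.851 mA, giving V_DS = V_DD − I_D R_D = 3.25 − 0.851 × 0.563 = 2.77 V.
V_DS = 2.77 V ≥ V_ov = 0.8 V, confirming saturation.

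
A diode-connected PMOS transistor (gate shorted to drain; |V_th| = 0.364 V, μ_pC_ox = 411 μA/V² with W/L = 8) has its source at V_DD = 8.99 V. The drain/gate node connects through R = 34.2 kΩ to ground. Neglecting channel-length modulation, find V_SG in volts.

With gate tied to drain, V_SG = V_SD ≥ V_SG − |V_th|, so the device is in saturation.
k_p = μ_pC_ox · (W/L) = 3.288 mA/V².
KCL at the drain: ½ k_p (V_SG − |V_th|)² = (V_DD − V_SG)/R.
Let x = V_SG − 0.364. Then 56.2 x² + x − 8.626 = 0, giving x = 0.383 V (positive root), so V_SG = 0.747 V.
I_D = (V_DD − V_SG)/R = (8.99 − 0.747) / 34.2 = 0.241 mA.

V_SG = 0.747 V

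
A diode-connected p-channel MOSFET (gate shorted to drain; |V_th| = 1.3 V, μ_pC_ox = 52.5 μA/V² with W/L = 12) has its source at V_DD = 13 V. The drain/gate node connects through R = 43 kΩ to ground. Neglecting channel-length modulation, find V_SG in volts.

V_SG = 2.19 V

With gate tied to drain, V_SG = V_SD ≥ V_SG − |V_th|, so the device is in saturation.
k_p = μ_pC_ox · (W/L) = 0.63 mA/V².
KCL at the drain: ½ k_p (V_SG − |V_th|)² = (V_DD − V_SG)/R.
Let x = V_SG − 1.3. Then 13.5 x² + x − 11.7 = 0, giving x = 0.893 V (positive root), so V_SG = 2.19 V.
I_D = (V_DD − V_SG)/R = (13 − 2.19) / 43 = 0.251 mA.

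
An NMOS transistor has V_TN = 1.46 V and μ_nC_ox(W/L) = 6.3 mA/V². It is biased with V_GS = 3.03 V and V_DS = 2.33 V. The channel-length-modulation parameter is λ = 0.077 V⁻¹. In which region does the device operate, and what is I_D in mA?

V_ov = V_GS − V_TN = 3.03 − 1.46 = 1.57 V.
Since V_DS = 2.33 V ≥ V_ov = 1.57 V, the device is in saturation.
I_D = ½ k_n V_ov² (1 + λ V_DS) = 0.5 × 6.3 × 1.57² × (1 + 0.077 × 2.33) = 9.16 mA.

Saturation; I_D = 9.16 mA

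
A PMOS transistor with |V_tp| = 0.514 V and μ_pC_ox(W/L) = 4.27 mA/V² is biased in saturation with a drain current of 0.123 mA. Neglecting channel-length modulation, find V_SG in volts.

V_SG = 0.754 V

In saturation I_D = ½ k_p (V_SG − |V_tp|)², so V_SG − |V_tp| = √(2 I_D / k_p) = √(2 × 0.123 / 4.27) = 0.24 V.
V_SG = 0.514 + 0.24 = 0.754 V.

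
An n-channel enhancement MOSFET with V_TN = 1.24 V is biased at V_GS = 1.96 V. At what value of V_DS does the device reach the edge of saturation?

The boundary between triode and saturation is V_DS = V_GS − V_TN = V_ov.
V_ov = 1.96 − 1.24 = 0.72 V.

V_DS,sat = 0.720 V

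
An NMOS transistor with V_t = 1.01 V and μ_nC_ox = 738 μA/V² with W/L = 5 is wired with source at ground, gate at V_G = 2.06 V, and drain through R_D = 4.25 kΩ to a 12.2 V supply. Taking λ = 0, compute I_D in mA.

V_GS = V_G = 2.06 V, so V_ov = 2.06 − 1.01 = 1.05 V.
k_n = μ_nC_ox · (W/L) = 3.69 mA/V².
Assume saturation: I_D = ½ k_n V_ov² = 0.5 × 3.69 × 1.05² = 2.03 mA, giving V_DS = V_DD − I_D R_D = 12.2 − 2.03 × 4.25 = 3.56 V.
V_DS = 3.56 V ≥ V_ov = 1.05 V, confirming saturation.

I_D = 2.03 mA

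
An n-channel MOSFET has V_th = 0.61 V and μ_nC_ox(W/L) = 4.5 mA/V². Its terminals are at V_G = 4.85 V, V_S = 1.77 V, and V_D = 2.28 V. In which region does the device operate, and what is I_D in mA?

V_GS = V_G − V_S = 4.85 − 1.77 = 3.08 V; V_DS = V_D − V_S = 2.28 − 1.77 = 0.51 V.
V_ov = V_GS − V_th = 3.08 − 0.61 = 2.47 V.
Since V_DS = 0.51 V < V_ov = 2.47 V, the device is in the triode region.
I_D = k_n [V_ov · V_DS − ½ V_DS²] = 4.5 × [2.47 × 0.51 − 0.5 × 0.51²] = 5.08 mA.

Triode; I_D = 5.08 mA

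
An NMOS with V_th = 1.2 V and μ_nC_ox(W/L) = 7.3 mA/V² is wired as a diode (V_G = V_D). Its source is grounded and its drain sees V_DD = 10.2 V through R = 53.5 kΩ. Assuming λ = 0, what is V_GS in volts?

With gate tied to drain, V_GS = V_DS ≥ V_GS − V_th, so the device is in saturation.
KCL at the drain: ½ k_n (V_GS − V_th)² = (V_DD − V_GS)/R.
Let x = V_GS − 1.2. Then 195 x² + x − 9 = 0, giving x = 0.212 V (positive root), so V_GS = 1.41 V.
I_D = (V_DD − V_GS)/R = (10.2 − 1.41) / 53.5 = 0.164 mA.

V_GS = 1.41 V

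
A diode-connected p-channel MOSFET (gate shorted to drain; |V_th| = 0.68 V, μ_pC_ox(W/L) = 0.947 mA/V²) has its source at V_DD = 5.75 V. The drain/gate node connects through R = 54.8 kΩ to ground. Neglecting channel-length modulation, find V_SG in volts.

V_SG = 1.10 V

With gate tied to drain, V_SG = V_SD ≥ V_SG − |V_th|, so the device is in saturation.
KCL at the drain: ½ k_p (V_SG − |V_th|)² = (V_DD − V_SG)/R.
Let x = V_SG − 0.68. Then 25.9 x² + x − 5.07 = 0, giving x = 0.423 V (positive root), so V_SG = 1.1 V.
I_D = (V_DD − V_SG)/R = (5.75 − 1.1) / 54.8 = 0.0848 mA.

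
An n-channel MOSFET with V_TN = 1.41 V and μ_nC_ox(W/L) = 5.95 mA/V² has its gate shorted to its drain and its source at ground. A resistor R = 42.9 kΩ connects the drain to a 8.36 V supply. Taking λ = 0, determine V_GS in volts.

V_GS = 1.64 V

With gate tied to drain, V_GS = V_DS ≥ V_GS − V_TN, so the device is in saturation.
KCL at the drain: ½ k_n (V_GS − V_TN)² = (V_DD − V_GS)/R.
Let x = V_GS − 1.41. Then 128 x² + x − 6.95 = 0, giving x = 0.229 V (positive root), so V_GS = 1.64 V.
I_D = (V_DD − V_GS)/R = (8.36 − 1.64) / 42.9 = 0.157 mA.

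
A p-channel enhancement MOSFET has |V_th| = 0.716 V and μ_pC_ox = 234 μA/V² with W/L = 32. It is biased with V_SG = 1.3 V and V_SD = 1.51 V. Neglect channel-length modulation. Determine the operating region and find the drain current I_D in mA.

k_p = μ_pC_ox · (W/L) = 7.488 mA/V².
V_ov = V_SG − |V_th| = 1.3 − 0.716 = 0.584 V.
Since V_SD = 1.51 V ≥ V_ov = 0.584 V, the device is in saturation.
I_D = ½ k_p V_ov² = 0.5 × 7.488 × 0.584² = 1.28 mA.

Saturation; I_D = 1.28 mA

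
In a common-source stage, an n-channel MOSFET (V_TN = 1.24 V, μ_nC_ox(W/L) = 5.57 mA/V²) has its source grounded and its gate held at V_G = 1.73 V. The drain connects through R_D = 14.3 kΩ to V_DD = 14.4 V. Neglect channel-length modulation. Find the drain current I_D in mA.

V_GS = V_G = 1.73 V, so V_ov = 1.73 − 1.24 = 0.49 V.
Assume saturation: I_D = ½ k_n V_ov² = 0.5 × 5.57 × 0.49² = 0.669 mA, giving V_DS = V_DD − I_D R_D = 14.4 − 0.669 × 14.3 = 4.84 V.
V_DS = 4.84 V ≥ V_ov = 0.49 V, confirming saturation.

I_D = 0.669 mA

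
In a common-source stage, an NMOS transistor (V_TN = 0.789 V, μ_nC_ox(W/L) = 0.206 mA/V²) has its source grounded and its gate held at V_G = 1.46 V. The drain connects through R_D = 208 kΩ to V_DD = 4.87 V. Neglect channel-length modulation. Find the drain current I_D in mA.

I_D = 0.0225 mA

V_GS = V_G = 1.46 V, so V_ov = 1.46 − 0.789 = 0.671 V.
Assume saturation: I_D = ½ k_n V_ov² = 0.5 × 0.206 × 0.671² = 0.0464 mA, giving V_DS = V_DD − I_D R_D = 4.87 − 0.0464 × 208 = -4.78 V.
But -4.78 V < V_ov = 0.671 V, so the device is actually in triode.
In triode I_D = k_n[V_ov V_DS − ½ V_DS²] and I_D = (V_DD − V_DS)/R_D. Equating: 21.4 V_DS² − 29.75 V_DS + 4.87 = 0, giving V_DS = 0.19 V (the root below V_ov).
I_D = (4.87 − 0.19) / 208 = 0.0225 mA.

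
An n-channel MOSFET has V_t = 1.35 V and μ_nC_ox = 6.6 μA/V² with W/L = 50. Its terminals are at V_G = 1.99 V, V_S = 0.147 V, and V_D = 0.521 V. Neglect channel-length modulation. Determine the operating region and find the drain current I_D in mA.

V_GS = V_G − V_S = 1.99 − 0.147 = 1.84 V; V_DS = V_D − V_S = 0.521 − 0.147 = 0.374 V.
k_n = μ_nC_ox · (W/L) = 0.33 mA/V².
V_ov = V_GS − V_t = 1.84 − 1.35 = 0.493 V.
Since V_DS = 0.374 V < V_ov = 0.493 V, the device is in the triode region.
I_D = k_n [V_ov · V_DS − ½ V_DS²] = 0.33 × [0.493 × 0.374 − 0.5 × 0.374²] = 0.0378 mA.

Triode; I_D = 0.0378 mA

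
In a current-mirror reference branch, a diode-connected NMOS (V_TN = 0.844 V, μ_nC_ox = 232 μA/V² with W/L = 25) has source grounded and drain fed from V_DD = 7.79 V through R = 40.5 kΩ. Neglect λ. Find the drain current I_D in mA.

I_D = 0.166 mA

With gate tied to drain, V_GS = V_DS ≥ V_GS − V_TN, so the device is in saturation.
k_n = μ_nC_ox · (W/L) = 5.8 mA/V².
KCL at the drain: ½ k_n (V_GS − V_TN)² = (V_DD − V_GS)/R.
Let x = V_GS − 0.844. Then 117 x² + x − 6.946 = 0, giving x = 0.239 V (positive root), so V_GS = 1.08 V.
I_D = (V_DD − V_GS)/R = (7.79 − 1.08) / 40.5 = 0.166 mA.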